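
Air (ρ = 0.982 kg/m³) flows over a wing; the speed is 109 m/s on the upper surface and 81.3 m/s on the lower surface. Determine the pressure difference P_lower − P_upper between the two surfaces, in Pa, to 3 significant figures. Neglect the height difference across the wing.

2590 Pa

Bernoulli (same height): P_lower − P_upper = ½ρ(v_upper² − v_lower²).
ΔP = ½·0.982·(109² − 81.3²) = 2590 Pa.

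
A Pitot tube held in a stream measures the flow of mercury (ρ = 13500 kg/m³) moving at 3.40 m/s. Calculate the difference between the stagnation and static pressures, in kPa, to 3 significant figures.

ΔP = 78.0 kPa

At the stagnation point the flow is brought to rest, so Bernoulli gives P_stag − P_static = ½ρv².
ΔP = ½·13500·3.40² = 78000 Pa.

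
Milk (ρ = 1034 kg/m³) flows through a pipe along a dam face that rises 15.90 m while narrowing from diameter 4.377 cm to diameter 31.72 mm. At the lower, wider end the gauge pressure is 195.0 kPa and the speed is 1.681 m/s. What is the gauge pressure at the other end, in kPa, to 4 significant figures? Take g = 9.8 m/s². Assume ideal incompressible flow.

30.05 kPa

By continuity, v₂ = v₁·A₁/A₂ = 1.681·(15.05/7.902) = 3.201 m/s.
Energy conservation along the streamline gives P₂ = P₁ − ½ρ(v₂² − v₁²) − ρg(h₂ − h₁).
P₂ = 195000 + ½·1034·(1.681² − 3.201²) − 1034·9.8·(+15.90) = 195000 + (-3836) − (161100) = 30050 Pa.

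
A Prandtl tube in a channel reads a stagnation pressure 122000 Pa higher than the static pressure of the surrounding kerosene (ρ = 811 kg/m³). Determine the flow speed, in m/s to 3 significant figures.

Bernoulli between the free stream and the stagnation point: ½ρv² = P_stag − P_static.
v = √(2ΔP/ρ) = √(2·122000/811) = 17.3 m/s.

v ≈ 17.3 m/s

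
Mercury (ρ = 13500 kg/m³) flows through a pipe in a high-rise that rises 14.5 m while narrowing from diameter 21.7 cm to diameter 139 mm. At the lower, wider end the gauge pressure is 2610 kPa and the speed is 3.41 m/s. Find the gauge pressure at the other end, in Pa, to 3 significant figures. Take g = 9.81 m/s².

Continuity gives A₁v₁ = A₂v₂, so v₂ = (370 cm²)/(152 cm²) × 3.41 m/s = 8.31 m/s.
Bernoulli: P₁ + ½ρv₁² + ρg h₁ = P₂ + ½ρv₂² + ρg h₂, so P₂ = P₁ + ½ρ(v₁² − v₂²) − ρg(h₂ − h₁).
P₂ = 2610000 + ½·13500·(3.41² − 8.31²) − 13500·9.81·(+14.5) = 2610000 + (-388000) − (1920000) = 302000 Pa.

P₂ ≈ 302000 Pa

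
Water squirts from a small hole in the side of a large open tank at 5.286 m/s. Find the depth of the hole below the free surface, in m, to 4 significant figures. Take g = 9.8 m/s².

For a small hole in a large open tank, ½v² = gh, giving h = v²/(2g).
h = 5.286²/(2·9.8) = 27.94/19.60 = 1.426 m.

1.426 m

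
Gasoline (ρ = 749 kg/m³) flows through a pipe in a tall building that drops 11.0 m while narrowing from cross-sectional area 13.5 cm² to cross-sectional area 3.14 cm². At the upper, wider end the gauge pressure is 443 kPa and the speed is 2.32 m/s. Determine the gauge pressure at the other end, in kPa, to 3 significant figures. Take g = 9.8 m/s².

P₂ ≈ 488 kPa

The volume flow rate is constant, so v₂ = (A₁/A₂)v₁ = (13.5/3.14)·2.32 = 9.97 m/s.
Applying Bernoulli between the two ends and solving for P₂: P₂ = P₁ + ½ρ(v₁² − v₂²) − ρgΔh.
P₂ = 443000 + ½·749·(2.32² − 9.97²) − 749·9.8·(−11.0) = 443000 + (-35200) − (-80700) = 488000 Pa.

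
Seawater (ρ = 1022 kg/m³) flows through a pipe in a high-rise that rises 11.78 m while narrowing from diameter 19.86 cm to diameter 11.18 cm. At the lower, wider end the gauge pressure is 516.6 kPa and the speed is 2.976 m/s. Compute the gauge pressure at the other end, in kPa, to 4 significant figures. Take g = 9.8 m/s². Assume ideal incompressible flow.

P₂ = 358.1 kPa

Mass conservation (A₁v₁ = A₂v₂) gives v₂ = 2.976 × 309.8/98.17 = 9.391 m/s.
Applying Bernoulli between the two ends and solving for P₂: P₂ = P₁ + ½ρ(v₁² − v₂²) − ρgΔh.
P₂ = 516600 + ½·1022·(2.976² − 9.391²) − 1022·9.8·(+11.78) = 516600 + (-40540) − (118000) = 358100 Pa.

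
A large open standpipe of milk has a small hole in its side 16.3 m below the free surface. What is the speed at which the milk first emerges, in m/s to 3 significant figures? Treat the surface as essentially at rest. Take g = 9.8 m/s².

Torricelli's result v = √(2gh) gives v = √(2·9.8·16.3) = 17.9 m/s.

v ≈ 17.9 m/s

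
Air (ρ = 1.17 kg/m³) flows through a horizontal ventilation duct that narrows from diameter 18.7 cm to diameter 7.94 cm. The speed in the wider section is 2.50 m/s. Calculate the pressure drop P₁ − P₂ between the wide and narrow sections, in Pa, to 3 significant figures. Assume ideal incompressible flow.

The volume flow rate is constant, so v₂ = (A₁/A₂)v₁ = (275/49.5)·2.50 = 13.9 m/s.
Bernoulli (h₁ = h₂): P₁ − P₂ = ½ρ(v₂² − v₁²).
P₁ − P₂ = ½·1.17·(13.9² − 2.50²) = ½·1.17·186 = 109 Pa.

ΔP ≈ 109 Pa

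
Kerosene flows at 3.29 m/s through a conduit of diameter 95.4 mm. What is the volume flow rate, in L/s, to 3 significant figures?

23.5 L/s

Q = A·v = 0.00715 m² × 3.29 m/s = 0.0235 m³/s.
Converting: 0.0235 m³/s × 1000 = 23.5 L/s.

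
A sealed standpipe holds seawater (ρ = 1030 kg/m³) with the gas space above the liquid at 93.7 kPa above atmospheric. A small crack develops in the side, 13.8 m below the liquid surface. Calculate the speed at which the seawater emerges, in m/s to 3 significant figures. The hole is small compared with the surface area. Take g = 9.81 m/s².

21.3 m/s

Take point 1 at the surface (v₁ ≈ 0) and point 2 at the hole (at atmospheric pressure). Bernoulli: P₁ + ρg h = P_atm + ½ρv₂².
With P₁ − P_atm = 93700 Pa, v₂ = √(2gh + 2ΔP/ρ) = √(2·9.81·13.8 + 2·93700/1030) = 21.3 m/s.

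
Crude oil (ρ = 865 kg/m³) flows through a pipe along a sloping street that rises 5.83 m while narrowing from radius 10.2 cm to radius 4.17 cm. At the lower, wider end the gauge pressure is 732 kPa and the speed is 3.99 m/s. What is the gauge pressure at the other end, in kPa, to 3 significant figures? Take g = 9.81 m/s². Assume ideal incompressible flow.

P₂ ≈ 443 kPa

The volume flow rate is constant, so v₂ = (A₁/A₂)v₁ = (327/54.6)·3.99 = 23.9 m/s.
Energy conservation along the streamline gives P₂ = P₁ − ½ρ(v₂² − v₁²) − ρg(h₂ − h₁).
P₂ = 732000 + ½·865·(3.99² − 23.9²) − 865·9.81·(+5.83) = 732000 + (-240000) − (49500) = 443000 Pa.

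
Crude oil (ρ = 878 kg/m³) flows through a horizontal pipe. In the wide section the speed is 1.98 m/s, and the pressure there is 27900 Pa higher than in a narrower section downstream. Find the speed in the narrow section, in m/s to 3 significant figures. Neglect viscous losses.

With h₁ = h₂, rearranging Bernoulli gives v₂ = √(v₁² + 2ΔP/ρ).
v₂ = √(1.98² + 2·27900/878) = √(3.92 + 63.6) = 8.21 m/s.

v₂ ≈ 8.21 m/s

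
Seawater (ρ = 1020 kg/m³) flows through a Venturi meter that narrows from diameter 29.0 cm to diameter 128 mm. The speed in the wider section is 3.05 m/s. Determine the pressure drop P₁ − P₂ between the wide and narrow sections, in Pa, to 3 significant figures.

Mass conservation (A₁v₁ = A₂v₂) gives v₂ = 3.05 × 661/129 = 15.7 m/s.
The pipe is horizontal, so Bernoulli reduces to P₁ + ½ρv₁² = P₂ + ½ρv₂².
P₁ − P₂ = ½·1020·(15.7² − 3.05²) = ½·1020·236 = 120000 Pa.

120000 Pa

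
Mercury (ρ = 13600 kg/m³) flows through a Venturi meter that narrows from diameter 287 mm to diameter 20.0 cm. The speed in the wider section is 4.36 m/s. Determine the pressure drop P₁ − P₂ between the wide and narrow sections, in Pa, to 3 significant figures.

ΔP = 419000 Pa

Mass conservation (A₁v₁ = A₂v₂) gives v₂ = 4.36 × 647/314 = 8.98 m/s.
The pipe is horizontal, so Bernoulli reduces to P₁ + ½ρv₁² = P₂ + ½ρv₂².
P₁ − P₂ = ½·13600·(8.98² − 4.36²) = ½·13600·61.6 = 419000 Pa.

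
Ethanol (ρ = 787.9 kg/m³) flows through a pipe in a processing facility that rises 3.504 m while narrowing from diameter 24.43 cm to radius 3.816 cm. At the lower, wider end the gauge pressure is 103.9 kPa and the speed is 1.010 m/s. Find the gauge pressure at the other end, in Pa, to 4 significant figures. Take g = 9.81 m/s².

35030 Pa

The volume flow rate is constant, so v₂ = (A₁/A₂)v₁ = (468.7/45.75)·1.010 = 10.35 m/s.
Energy conservation along the streamline gives P₂ = P₁ − ½ρ(v₂² − v₁²) − ρg(h₂ − h₁).
P₂ = 103900 + ½·787.9·(1.010² − 10.35²) − 787.9·9.81·(+3.504) = 103900 + (-41790) − (27080) = 35030 Pa.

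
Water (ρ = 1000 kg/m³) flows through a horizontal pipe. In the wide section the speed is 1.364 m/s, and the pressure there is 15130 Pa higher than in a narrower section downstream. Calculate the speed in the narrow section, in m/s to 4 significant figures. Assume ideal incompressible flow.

With h₁ = h₂, rearranging Bernoulli gives v₂ = √(v₁² + 2ΔP/ρ).
v₂ = √(1.364² + 2·15130/1000) = √(1.860 + 30.26) = 5.667 m/s.

5.667 m/s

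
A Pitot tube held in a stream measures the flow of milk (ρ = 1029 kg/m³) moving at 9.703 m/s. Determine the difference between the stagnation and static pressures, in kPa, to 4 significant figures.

ΔP = 48.44 kPa

Bernoulli between the free stream and the stagnation point: ½ρv² = P_stag − P_static.
ΔP = ½·1029·9.703² = 48440 Pa.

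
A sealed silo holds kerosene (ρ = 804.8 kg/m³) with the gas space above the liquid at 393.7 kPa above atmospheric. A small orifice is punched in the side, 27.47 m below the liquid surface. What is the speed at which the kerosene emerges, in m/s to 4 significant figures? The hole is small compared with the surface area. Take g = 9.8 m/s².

Take point 1 at the surface (v₁ ≈ 0) and point 2 at the hole (at atmospheric pressure). Bernoulli: P₁ + ρg h = P_atm + ½ρv₂².
With P₁ − P_atm = 393700 Pa, v₂ = √(2gh + 2ΔP/ρ) = √(2·9.8·27.47 + 2·393700/804.8) = 38.95 m/s.

v ≈ 38.95 m/s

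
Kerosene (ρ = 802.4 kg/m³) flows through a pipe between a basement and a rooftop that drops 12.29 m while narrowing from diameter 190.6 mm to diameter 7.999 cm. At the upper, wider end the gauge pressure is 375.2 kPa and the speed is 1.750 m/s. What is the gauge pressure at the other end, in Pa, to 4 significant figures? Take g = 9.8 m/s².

433500 Pa

Continuity gives A₁v₁ = A₂v₂, so v₂ = (285.3 cm²)/(50.25 cm²) × 1.750 m/s = 9.936 m/s.
Bernoulli: P₁ + ½ρv₁² + ρg h₁ = P₂ + ½ρv₂² + ρg h₂, so P₂ = P₁ + ½ρ(v₁² − v₂²) − ρg(h₂ − h₁).
P₂ = 375200 + ½·802.4·(1.750² − 9.936²) − 802.4·9.8·(−12.29) = 375200 + (-38380) − (-96640) = 433500 Pa.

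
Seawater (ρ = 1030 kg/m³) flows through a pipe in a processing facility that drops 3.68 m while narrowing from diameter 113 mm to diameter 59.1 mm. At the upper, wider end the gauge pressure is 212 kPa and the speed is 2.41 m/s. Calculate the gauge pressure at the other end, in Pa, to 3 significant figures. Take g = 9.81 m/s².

P₂ = 212000 Pa

Mass conservation (A₁v₁ = A₂v₂) gives v₂ = 2.41 × 100/27.4 = 8.81 m/s.
Bernoulli: P₁ + ½ρv₁² + ρg h₁ = P₂ + ½ρv₂² + ρg h₂, so P₂ = P₁ + ½ρ(v₁² − v₂²) − ρg(h₂ − h₁).
P₂ = 212000 + ½·1030·(2.41² − 8.81²) − 1030·9.81·(−3.68) = 212000 + (-37000) − (-37200) = 212000 Pa.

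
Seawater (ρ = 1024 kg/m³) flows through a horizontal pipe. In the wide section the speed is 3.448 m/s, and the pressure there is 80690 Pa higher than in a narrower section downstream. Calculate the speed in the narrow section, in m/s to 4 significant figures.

Along the level pipe P + ½ρv² is conserved, hence v₂² = v₁² + 2(P₁ − P₂)/ρ.
v₂ = √(3.448² + 2·80690/1024) = √(11.89 + 157.6) = 13.02 m/s.

v₂ ≈ 13.02 m/s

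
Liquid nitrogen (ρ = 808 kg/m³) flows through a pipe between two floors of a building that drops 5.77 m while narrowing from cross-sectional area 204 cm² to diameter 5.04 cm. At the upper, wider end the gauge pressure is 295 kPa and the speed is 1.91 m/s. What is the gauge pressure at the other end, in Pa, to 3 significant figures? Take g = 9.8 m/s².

P₂ ≈ 188000 Pa

By continuity, v₂ = v₁·A₁/A₂ = 1.91·(204/20.0) = 19.5 m/s.
Bernoulli: P₁ + ½ρv₁² + ρg h₁ = P₂ + ½ρv₂² + ρg h₂, so P₂ = P₁ + ½ρ(v₁² − v₂²) − ρg(h₂ − h₁).
P₂ = 295000 + ½·808·(1.91² − 19.5²) − 808·9.8·(−5.77) = 295000 + (-153000) − (-45700) = 188000 Pa.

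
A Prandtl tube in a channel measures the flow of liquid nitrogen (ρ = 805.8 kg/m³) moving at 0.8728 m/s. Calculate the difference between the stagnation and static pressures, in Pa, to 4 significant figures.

ΔP ≈ 306.9 Pa

Bernoulli between the free stream and the stagnation point: ½ρv² = P_stag − P_static.
ΔP = ½·805.8·0.8728² = 306.9 Pa.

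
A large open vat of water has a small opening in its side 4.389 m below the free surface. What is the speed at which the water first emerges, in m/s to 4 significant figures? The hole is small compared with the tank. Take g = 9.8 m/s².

The surface is effectively still and both ends are open, so ½v² = gh and v = √(2·9.8·4.389) = 9.275 m/s.

v ≈ 9.275 m/s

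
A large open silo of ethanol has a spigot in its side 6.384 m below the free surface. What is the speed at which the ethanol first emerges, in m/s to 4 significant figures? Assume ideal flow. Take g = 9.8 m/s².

11.19 m/s

Torricelli's result v = √(2gh) gives v = √(2·9.8·6.384) = 11.19 m/s.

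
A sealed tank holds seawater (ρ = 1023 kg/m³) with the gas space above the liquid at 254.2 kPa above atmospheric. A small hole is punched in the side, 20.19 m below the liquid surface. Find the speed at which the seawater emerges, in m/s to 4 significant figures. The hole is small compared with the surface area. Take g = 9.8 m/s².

v = 29.88 m/s

Take point 1 at the surface (v₁ ≈ 0) and point 2 at the hole (at atmospheric pressure). Bernoulli: P₁ + ρg h = P_atm + ½ρv₂².
With P₁ − P_atm = 254200 Pa, v₂ = √(2gh + 2ΔP/ρ) = √(2·9.8·20.19 + 2·254200/1023) = 29.88 m/s.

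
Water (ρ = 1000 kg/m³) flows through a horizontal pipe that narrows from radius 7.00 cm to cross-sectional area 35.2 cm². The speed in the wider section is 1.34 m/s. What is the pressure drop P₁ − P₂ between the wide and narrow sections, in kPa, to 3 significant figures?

Mass conservation (A₁v₁ = A₂v₂) gives v₂ = 1.34 × 154/35.2 = 5.86 m/s.
The pipe is horizontal, so Bernoulli reduces to P₁ + ½ρv₁² = P₂ + ½ρv₂².
P₁ − P₂ = ½·1000·(5.86² − 1.34²) = ½·1000·32.5 = 16300 Pa.

16.3 kPa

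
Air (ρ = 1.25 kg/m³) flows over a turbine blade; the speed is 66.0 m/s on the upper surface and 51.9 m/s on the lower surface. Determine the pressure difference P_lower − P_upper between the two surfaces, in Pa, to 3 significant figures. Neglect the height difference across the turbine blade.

ΔP = 1040 Pa

Bernoulli (same height): P_lower − P_upper = ½ρ(v_upper² − v_lower²).
ΔP = ½·1.25·(66.0² − 51.9²) = 1040 Pa.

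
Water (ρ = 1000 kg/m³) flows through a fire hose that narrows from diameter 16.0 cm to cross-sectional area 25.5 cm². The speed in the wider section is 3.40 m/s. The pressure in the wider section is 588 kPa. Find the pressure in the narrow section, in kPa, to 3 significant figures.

The volume flow rate is constant, so v₂ = (A₁/A₂)v₁ = (201/25.5)·3.40 = 26.8 m/s.
With no height change, Bernoulli's equation is P₁ + ½ρv₁² = P₂ + ½ρv₂².
P₂ = P₁ − ½ρ(v₂² − v₁²) = 588000 − ½·1000·(26.8² − 3.40²) = 588000 − 354000 = 234000 Pa.

P₂ ≈ 234 kPa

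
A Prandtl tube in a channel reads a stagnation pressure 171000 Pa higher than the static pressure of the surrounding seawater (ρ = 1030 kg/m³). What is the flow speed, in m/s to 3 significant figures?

The dynamic pressure equals the rise in static pressure at the stagnation point: ΔP = ½ρv².
v = √(2ΔP/ρ) = √(2·171000/1030) = 18.2 m/s.

v ≈ 18.2 m/s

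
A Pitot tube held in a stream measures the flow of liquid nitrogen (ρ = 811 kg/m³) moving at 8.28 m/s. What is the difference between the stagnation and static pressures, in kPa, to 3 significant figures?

At the stagnation point the flow is brought to rest, so Bernoulli gives P_stag − P_static = ½ρv².
ΔP = ½·811·8.28² = 27800 Pa.

ΔP = 27.8 kPa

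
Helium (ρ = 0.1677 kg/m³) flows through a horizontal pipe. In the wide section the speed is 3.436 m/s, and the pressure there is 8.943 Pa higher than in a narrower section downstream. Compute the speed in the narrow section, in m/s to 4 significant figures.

v₂ ≈ 10.88 m/s

Along the level pipe P + ½ρv² is conserved, hence v₂² = v₁² + 2(P₁ − P₂)/ρ.
v₂ = √(3.436² + 2·8.943/0.1677) = √(11.81 + 106.7) = 10.88 m/s.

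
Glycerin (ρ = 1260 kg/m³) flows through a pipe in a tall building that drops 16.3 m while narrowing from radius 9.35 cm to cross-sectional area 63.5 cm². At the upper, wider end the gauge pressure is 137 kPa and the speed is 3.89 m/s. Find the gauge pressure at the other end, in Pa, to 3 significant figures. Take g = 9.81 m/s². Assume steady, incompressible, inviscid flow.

Continuity gives A₁v₁ = A₂v₂, so v₂ = (275 cm²)/(63.5 cm²) × 3.89 m/s = 16.8 m/s.
Bernoulli: P₁ + ½ρv₁² + ρg h₁ = P₂ + ½ρv₂² + ρg h₂, so P₂ = P₁ + ½ρ(v₁² − v₂²) − ρg(h₂ − h₁).
P₂ = 137000 + ½·1260·(3.89² − 16.8²) − 1260·9.81·(−16.3) = 137000 + (-169000) − (-201000) = 170000 Pa.

170000 Pa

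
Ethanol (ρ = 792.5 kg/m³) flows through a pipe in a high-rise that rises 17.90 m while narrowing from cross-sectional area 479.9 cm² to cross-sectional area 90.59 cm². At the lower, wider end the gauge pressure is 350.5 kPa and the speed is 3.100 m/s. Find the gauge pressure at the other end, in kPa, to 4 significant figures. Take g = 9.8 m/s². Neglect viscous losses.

P₂ ≈ 108.4 kPa

Continuity gives A₁v₁ = A₂v₂, so v₂ = (479.9 cm²)/(90.59 cm²) × 3.100 m/s = 16.42 m/s.
Applying Bernoulli between the two ends and solving for P₂: P₂ = P₁ + ½ρ(v₁² − v₂²) − ρgΔh.
P₂ = 350500 + ½·792.5·(3.100² − 16.42²) − 792.5·9.8·(+17.90) = 350500 + (-103100) − (139000) = 108400 Pa.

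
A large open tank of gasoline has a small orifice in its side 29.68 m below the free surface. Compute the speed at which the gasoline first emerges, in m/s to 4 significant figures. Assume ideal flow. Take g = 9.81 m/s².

24.13 m/s

Torricelli's result v = √(2gh) gives v = √(2·9.81·29.68) = 24.13 m/s.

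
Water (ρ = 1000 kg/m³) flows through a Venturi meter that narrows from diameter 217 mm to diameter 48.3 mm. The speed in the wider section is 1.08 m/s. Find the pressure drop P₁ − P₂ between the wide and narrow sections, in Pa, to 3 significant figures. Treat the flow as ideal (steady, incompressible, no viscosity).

The volume flow rate is constant, so v₂ = (A₁/A₂)v₁ = (370/18.3)·1.08 = 21.8 m/s.
The pipe is horizontal, so Bernoulli reduces to P₁ + ½ρv₁² = P₂ + ½ρv₂².
P₁ − P₂ = ½·1000·(21.8² − 1.08²) = ½·1000·474 = 237000 Pa.

ΔP ≈ 237000 Pa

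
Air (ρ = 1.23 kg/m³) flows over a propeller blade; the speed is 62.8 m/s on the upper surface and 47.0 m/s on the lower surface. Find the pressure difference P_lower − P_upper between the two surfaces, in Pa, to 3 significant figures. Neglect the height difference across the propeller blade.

Bernoulli (same height): P_lower − P_upper = ½ρ(v_upper² − v_lower²).
ΔP = ½·1.23·(62.8² − 47.0²) = 1070 Pa.

ΔP ≈ 1070 Pa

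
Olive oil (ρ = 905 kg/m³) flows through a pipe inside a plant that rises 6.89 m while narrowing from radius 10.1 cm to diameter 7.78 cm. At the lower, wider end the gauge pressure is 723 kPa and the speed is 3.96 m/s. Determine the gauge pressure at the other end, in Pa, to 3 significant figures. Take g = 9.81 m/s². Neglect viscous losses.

P₂ = 346000 Pa

Continuity gives A₁v₁ = A₂v₂, so v₂ = (320 cm²)/(47.5 cm²) × 3.96 m/s = 26.7 m/s.
Energy conservation along the streamline gives P₂ = P₁ − ½ρ(v₂² − v₁²) − ρg(h₂ − h₁).
P₂ = 723000 + ½·905·(3.96² − 26.7²) − 905·9.81·(+6.89) = 723000 + (-315000) − (61200) = 346000 Pa.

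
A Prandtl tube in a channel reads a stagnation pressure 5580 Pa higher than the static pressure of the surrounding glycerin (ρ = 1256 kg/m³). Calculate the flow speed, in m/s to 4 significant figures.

v ≈ 2.981 m/s

At the stagnation point the flow is brought to rest, so Bernoulli gives P_stag − P_static = ½ρv².
v = √(2ΔP/ρ) = √(2·5580/1256) = 2.981 m/s.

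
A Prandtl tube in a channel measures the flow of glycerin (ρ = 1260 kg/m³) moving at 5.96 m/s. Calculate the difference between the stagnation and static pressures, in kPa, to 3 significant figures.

At the stagnation point the flow is brought to rest, so Bernoulli gives P_stag − P_static = ½ρv².
ΔP = ½·1260·5.96² = 22400 Pa.

ΔP ≈ 22.4 kPa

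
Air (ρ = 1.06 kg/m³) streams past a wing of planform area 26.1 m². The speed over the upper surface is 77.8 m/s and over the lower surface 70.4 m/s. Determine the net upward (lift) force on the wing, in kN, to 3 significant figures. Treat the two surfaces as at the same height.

F ≈ 15.2 kN

With equal heights on the two surfaces, Bernoulli gives P_lower − P_upper = ½ρ(v_upper² − v_lower²).
ΔP = ½·1.06·(77.8² − 70.4²) = 581 Pa.
Lift = ΔP · A = 581 × 26.1 = 15200 N.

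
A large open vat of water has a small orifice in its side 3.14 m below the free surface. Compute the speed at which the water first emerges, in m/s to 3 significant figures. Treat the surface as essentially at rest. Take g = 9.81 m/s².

7.85 m/s

The surface is effectively still and both ends are open, so ½v² = gh and v = √(2·9.81·3.14) = 7.85 m/s.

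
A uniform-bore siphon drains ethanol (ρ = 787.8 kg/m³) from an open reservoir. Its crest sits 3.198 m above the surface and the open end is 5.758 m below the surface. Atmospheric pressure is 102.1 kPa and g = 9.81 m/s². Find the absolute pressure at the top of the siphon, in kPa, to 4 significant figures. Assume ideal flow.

Bernoulli surface→outlet gives ½v² = g·h_out, so v = √(2·9.81·5.758) = 10.63 m/s.
With constant cross-section the crest speed equals v; applying Bernoulli from the surface up to the crest, P_top = P_atm − ½ρv² − ρg·h_top.
P_top = 102100 − ½·787.8·10.63² − 787.8·9.81·3.198 = 32890 Pa.

P_top ≈ 32.89 kPa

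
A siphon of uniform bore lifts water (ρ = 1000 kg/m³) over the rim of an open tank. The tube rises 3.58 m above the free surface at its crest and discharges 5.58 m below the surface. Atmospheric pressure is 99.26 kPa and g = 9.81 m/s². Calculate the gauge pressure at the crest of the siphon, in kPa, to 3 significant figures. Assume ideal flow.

-89.9 kPa

Bernoulli surface→outlet gives ½v² = g·h_out, so v = √(2·9.81·5.58) = 10.5 m/s.
The bore is uniform, so the speed at the crest is the same v. Bernoulli surface→crest: P_atm = P_top + ½ρv² + ρg·h_top.
P_top = 99260 − ½·1000·10.5² − 1000·9.81·3.58 = 9400 Pa. So P_gauge = P_top − P_atm = -89900 Pa.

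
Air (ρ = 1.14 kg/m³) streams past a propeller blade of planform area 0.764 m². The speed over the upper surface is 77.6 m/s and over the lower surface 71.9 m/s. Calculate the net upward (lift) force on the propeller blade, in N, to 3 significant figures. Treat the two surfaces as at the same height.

From P + ½ρv² = const at equal height, P_low − P_up = ½ρ(v_up² − v_low²).
ΔP = ½·1.14·(77.6² − 71.9²) = 486 Pa.
Lift = ΔP · A = 486 × 0.764 = 371 N.

F ≈ 371 N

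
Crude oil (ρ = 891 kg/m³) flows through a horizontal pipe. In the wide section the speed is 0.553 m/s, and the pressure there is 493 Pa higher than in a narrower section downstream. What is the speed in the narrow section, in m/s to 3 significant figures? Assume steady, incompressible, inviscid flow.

Along the level pipe P + ½ρv² is conserved, hence v₂² = v₁² + 2(P₁ − P₂)/ρ.
v₂ = √(0.553² + 2·493/891) = √(0.306 + 1.11) = 1.19 m/s.

v₂ = 1.19 m/s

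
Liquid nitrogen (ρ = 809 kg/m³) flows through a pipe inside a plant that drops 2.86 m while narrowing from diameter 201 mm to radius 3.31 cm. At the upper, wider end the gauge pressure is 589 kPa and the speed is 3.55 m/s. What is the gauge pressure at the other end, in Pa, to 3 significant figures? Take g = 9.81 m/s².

P₂ ≈ 184000 Pa

By continuity, v₂ = v₁·A₁/A₂ = 3.55·(317/34.4) = 32.7 m/s.
Energy conservation along the streamline gives P₂ = P₁ − ½ρ(v₂² − v₁²) − ρg(h₂ − h₁).
P₂ = 589000 + ½·809·(3.55² − 32.7²) − 809·9.81·(−2.86) = 589000 + (-428000) − (-22700) = 184000 Pa.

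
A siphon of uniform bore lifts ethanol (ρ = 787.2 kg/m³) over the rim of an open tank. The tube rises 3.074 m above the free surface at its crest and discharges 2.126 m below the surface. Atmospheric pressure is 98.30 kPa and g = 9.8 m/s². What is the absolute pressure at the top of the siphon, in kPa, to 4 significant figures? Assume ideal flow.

58.18 kPa

From the surface to the outlet (both open to atmosphere, surface at rest): v = √(2g·h_out) = √(2·9.8·2.126) = 6.455 m/s.
The bore is uniform, so the speed at the crest is the same v. Bernoulli surface→crest: P_atm = P_top + ½ρv² + ρg·h_top.
P_top = 98300 − ½·787.2·6.455² − 787.2·9.8·3.074 = 58180 Pa.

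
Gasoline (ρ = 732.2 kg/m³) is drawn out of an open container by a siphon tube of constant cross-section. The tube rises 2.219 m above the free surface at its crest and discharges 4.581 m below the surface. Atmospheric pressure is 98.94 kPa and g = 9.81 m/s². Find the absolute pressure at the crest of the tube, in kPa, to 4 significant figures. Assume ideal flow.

The outlet speed comes from Torricelli: v = √(2g·4.581) = 9.480 m/s.
Continuity keeps v the same throughout the tube; from surface to crest, P_atm + 0 = P_top + ½ρv² + ρg·h_top.
P_top = 98940 − ½·732.2·9.480² − 732.2·9.81·2.219 = 50100 Pa.

P_top ≈ 50.10 kPa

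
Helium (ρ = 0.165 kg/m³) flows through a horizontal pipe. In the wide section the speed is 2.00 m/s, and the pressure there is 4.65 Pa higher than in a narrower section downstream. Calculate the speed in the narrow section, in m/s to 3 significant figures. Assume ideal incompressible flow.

v₂ ≈ 7.77 m/s

Along the level pipe P + ½ρv² is conserved, hence v₂² = v₁² + 2(P₁ − P₂)/ρ.
v₂ = √(2.00² + 2·4.65/0.165) = √(4.00 + 56.4) = 7.77 m/s.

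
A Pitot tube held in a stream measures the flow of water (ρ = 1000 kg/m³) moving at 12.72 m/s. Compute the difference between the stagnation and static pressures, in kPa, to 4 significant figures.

ΔP = 80.90 kPa

Bernoulli between the free stream and the stagnation point: ½ρv² = P_stag − P_static.
ΔP = ½·1000·12.72² = 80900 Pa.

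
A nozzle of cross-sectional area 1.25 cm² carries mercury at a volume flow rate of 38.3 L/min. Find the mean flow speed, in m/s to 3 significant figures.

Q = 38.3 L/min = 0.000638 m³/s.
v = Q/A = 0.000638 / 0.000125 = 5.11 m/s.

v = 5.11 m/s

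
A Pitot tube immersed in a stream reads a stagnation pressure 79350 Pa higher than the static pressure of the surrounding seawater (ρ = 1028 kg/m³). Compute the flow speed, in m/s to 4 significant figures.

The dynamic pressure equals the rise in static pressure at the stagnation point: ΔP = ½ρv².
v = √(2ΔP/ρ) = √(2·79350/1028) = 12.42 m/s.

12.42 m/s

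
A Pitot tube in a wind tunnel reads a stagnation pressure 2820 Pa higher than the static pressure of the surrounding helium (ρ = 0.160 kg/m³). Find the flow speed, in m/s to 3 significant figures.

Bernoulli between the free stream and the stagnation point: ½ρv² = P_stag − P_static.
v = √(2ΔP/ρ) = √(2·2820/0.160) = 188 m/s.

v ≈ 188 m/s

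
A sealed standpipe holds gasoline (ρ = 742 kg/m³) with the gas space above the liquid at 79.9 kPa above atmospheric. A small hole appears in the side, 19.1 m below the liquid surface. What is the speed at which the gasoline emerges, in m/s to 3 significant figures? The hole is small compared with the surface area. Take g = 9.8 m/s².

v ≈ 24.3 m/s

Take point 1 at the surface (v₁ ≈ 0) and point 2 at the hole (at atmospheric pressure). Bernoulli: P₁ + ρg h = P_atm + ½ρv₂².
With P₁ − P_atm = 79900 Pa, v₂ = √(2gh + 2ΔP/ρ) = √(2·9.8·19.1 + 2·79900/742) = 24.3 m/s.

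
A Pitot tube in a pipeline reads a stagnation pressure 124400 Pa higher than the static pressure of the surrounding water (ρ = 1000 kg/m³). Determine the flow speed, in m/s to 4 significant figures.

The dynamic pressure equals the rise in static pressure at the stagnation point: ΔP = ½ρv².
v = √(2ΔP/ρ) = √(2·124400/1000) = 15.77 m/s.

v = 15.77 m/s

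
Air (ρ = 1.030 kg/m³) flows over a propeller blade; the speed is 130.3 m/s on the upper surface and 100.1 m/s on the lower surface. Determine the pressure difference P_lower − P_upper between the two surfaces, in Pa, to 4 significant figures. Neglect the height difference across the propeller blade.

Bernoulli (same height): P_lower − P_upper = ½ρ(v_upper² − v_lower²).
ΔP = ½·1.030·(130.3² − 100.1²) = 3583 Pa.

3583 Pa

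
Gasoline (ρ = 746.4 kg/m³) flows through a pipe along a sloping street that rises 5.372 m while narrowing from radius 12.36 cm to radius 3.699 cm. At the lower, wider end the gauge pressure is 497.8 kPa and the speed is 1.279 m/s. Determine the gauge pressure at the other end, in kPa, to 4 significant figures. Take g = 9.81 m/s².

P₂ ≈ 383.0 kPa

Continuity gives A₁v₁ = A₂v₂, so v₂ = (479.9 cm²)/(42.99 cm²) × 1.279 m/s = 14.28 m/s.
Energy conservation along the streamline gives P₂ = P₁ − ½ρ(v₂² − v₁²) − ρg(h₂ − h₁).
P₂ = 497800 + ½·746.4·(1.279² − 14.28²) − 746.4·9.81·(+5.372) = 497800 + (-75500) − (39330) = 383000 Pa.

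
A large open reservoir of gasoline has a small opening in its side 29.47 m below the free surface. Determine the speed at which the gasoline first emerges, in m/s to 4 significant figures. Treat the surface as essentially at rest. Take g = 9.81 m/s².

v = 24.05 m/s

Torricelli's result v = √(2gh) gives v = √(2·9.81·29.47) = 24.05 m/s.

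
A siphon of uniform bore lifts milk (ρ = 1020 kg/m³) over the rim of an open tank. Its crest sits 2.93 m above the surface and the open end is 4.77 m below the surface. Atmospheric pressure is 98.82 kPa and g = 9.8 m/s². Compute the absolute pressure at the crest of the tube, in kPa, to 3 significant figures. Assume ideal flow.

P_top ≈ 21.9 kPa

The outlet speed comes from Torricelli: v = √(2g·4.77) = 9.67 m/s.
The bore is uniform, so the speed at the crest is the same v. Bernoulli surface→crest: P_atm = P_top + ½ρv² + ρg·h_top.
P_top = 98820 − ½·1020·9.67² − 1020·9.8·2.93 = 21900 Pa.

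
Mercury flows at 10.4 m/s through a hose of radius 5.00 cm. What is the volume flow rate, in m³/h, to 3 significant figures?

Q = A·v = 0.00785 m² × 10.4 m/s = 0.0817 m³/s.
Converting: 0.0817 m³/s × 3600 = 294 m³/h.

Q ≈ 294 m³/h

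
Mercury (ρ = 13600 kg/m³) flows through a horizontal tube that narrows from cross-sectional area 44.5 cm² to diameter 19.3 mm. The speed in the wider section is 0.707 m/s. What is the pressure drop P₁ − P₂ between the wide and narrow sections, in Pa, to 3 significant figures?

Mass conservation (A₁v₁ = A₂v₂) gives v₂ = 0.707 × 44.5/2.93 = 10.8 m/s.
Along the horizontal streamline, P + ½ρv² is constant.
P₁ − P₂ = ½·13600·(10.8² − 0.707²) = ½·13600·115 = 783000 Pa.

ΔP ≈ 783000 Pa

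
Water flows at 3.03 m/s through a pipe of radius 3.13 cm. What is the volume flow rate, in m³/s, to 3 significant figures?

0.00933 m³/s

Q = A·v = 0.00308 m² × 3.03 m/s = 0.00933 m³/s.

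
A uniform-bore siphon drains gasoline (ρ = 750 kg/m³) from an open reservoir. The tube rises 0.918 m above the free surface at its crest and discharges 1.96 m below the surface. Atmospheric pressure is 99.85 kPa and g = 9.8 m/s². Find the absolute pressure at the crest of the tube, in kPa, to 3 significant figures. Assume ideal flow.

From the surface to the outlet (both open to atmosphere, surface at rest): v = √(2g·h_out) = √(2·9.8·1.96) = 6.20 m/s.
With constant cross-section the crest speed equals v; applying Bernoulli from the surface up to the crest, P_top = P_atm − ½ρv² − ρg·h_top.
P_top = 99850 − ½·750·6.20² − 750·9.8·0.918 = 78700 Pa.

P_top ≈ 78.7 kPa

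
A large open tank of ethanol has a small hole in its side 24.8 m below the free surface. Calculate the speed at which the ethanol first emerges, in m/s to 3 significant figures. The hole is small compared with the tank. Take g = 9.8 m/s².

v ≈ 22.0 m/s

Bernoulli from surface to hole (P equal, v_surface ≈ 0): v = √(2gh) = √(2×9.8×24.8) = 22.0 m/s.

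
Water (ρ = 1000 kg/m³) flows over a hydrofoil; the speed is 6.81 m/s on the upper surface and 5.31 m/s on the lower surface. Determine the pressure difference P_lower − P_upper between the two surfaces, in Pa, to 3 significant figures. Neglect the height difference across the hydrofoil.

ΔP ≈ 9090 Pa

The pressure is lower where the speed is higher: ΔP = ½ρ(v_up² − v_low²).
ΔP = ½·1000·(6.81² − 5.31²) = 9090 Pa.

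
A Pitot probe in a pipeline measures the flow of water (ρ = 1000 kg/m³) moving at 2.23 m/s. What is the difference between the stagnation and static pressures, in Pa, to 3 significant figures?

The dynamic pressure equals the rise in static pressure at the stagnation point: ΔP = ½ρv².
ΔP = ½·1000·2.23² = 2490 Pa.

2490 Pa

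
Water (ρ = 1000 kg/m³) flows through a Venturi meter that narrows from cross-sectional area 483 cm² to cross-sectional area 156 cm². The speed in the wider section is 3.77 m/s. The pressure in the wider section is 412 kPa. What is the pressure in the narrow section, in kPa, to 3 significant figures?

By continuity, v₂ = v₁·A₁/A₂ = 3.77·(483/156) = 11.7 m/s.
With no height change, Bernoulli's equation is P₁ + ½ρv₁² = P₂ + ½ρv₂².
P₂ = P₁ − ½ρ(v₂² − v₁²) = 412000 − ½·1000·(11.7² − 3.77²) = 412000 − 61000 = 351000 Pa.

P₂ ≈ 351 kPa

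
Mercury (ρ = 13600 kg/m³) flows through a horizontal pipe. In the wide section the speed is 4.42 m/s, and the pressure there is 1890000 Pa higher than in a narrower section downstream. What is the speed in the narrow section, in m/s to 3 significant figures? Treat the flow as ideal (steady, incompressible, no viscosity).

17.2 m/s

Along the level pipe P + ½ρv² is conserved, hence v₂² = v₁² + 2(P₁ − P₂)/ρ.
v₂ = √(4.42² + 2·1890000/13600) = √(19.5 + 278) = 17.2 m/s.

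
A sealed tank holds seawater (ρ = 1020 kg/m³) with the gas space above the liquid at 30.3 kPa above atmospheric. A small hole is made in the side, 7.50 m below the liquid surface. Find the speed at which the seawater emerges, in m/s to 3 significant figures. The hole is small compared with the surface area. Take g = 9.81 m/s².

Take point 1 at the surface (v₁ ≈ 0) and point 2 at the hole (at atmospheric pressure). Bernoulli: P₁ + ρg h = P_atm + ½ρv₂².
With P₁ − P_atm = 30300 Pa, v₂ = √(2gh + 2ΔP/ρ) = √(2·9.81·7.50 + 2·30300/1020) = 14.4 m/s.

v = 14.4 m/s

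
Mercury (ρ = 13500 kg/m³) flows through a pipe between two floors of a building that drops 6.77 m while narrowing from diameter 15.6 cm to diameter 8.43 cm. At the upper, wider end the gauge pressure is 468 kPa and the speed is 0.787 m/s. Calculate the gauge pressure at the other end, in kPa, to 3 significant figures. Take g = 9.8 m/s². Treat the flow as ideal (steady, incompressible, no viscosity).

Continuity gives A₁v₁ = A₂v₂, so v₂ = (191 cm²)/(55.8 cm²) × 0.787 m/s = 2.70 m/s.
Applying Bernoulli between the two ends and solving for P₂: P₂ = P₁ + ½ρ(v₁² − v₂²) − ρgΔh.
P₂ = 468000 + ½·13500·(0.787² − 2.70²) − 13500·9.8·(−6.77) = 468000 + (-44800) − (-896000) = 1320000 Pa.

P₂ ≈ 1320 kPa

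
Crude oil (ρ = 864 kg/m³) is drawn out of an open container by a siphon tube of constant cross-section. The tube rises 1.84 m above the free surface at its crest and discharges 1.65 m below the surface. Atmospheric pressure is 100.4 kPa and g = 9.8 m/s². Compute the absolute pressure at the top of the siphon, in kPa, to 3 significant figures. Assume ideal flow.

Bernoulli surface→outlet gives ½v² = g·h_out, so v = √(2·9.8·1.65) = 5.69 m/s.
Continuity keeps v the same throughout the tube; from surface to crest, P_atm + 0 = P_top + ½ρv² + ρg·h_top.
P_top = 100400 − ½·864·5.69² − 864·9.8·1.84 = 70800 Pa.

P_top = 70.8 kPa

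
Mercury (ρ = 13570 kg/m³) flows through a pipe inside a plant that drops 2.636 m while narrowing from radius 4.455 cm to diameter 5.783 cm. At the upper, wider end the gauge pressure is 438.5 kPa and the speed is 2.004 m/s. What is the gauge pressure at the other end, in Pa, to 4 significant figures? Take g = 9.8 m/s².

Mass conservation (A₁v₁ = A₂v₂) gives v₂ = 2.004 × 62.35/26.27 = 4.757 m/s.
Energy conservation along the streamline gives P₂ = P₁ − ½ρ(v₂² − v₁²) − ρg(h₂ − h₁).
P₂ = 438500 + ½·13570·(2.004² − 4.757²) − 13570·9.8·(−2.636) = 438500 + (-126300) − (-350600) = 662800 Pa.

P₂ ≈ 662800 Pa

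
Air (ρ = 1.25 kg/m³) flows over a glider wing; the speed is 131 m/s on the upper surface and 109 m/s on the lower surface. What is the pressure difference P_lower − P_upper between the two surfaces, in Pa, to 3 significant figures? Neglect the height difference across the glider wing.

ΔP ≈ 3300 Pa

Bernoulli (same height): P_lower − P_upper = ½ρ(v_upper² − v_lower²).
ΔP = ½·1.25·(131² − 109²) = 3300 Pa.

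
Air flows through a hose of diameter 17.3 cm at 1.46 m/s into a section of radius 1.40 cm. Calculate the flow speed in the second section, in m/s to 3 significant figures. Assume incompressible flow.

55.7 m/s

By continuity, v₂ = v₁·A₁/A₂ = 1.46·(235/6.16) = 55.7 m/s.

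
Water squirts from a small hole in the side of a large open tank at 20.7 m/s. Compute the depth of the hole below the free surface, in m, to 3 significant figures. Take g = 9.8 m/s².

h ≈ 21.9 m

Torricelli: v = √(2gh), so h = v²/(2g).
h = 20.7²/(2·9.8) = 428/19.60 = 21.9 m.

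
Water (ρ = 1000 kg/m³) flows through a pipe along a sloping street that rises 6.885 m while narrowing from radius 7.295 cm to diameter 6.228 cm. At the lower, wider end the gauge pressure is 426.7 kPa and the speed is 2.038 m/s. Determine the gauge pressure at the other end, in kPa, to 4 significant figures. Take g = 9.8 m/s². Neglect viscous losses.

By continuity, v₂ = v₁·A₁/A₂ = 2.038·(167.2/30.46) = 11.18 m/s.
Applying Bernoulli between the two ends and solving for P₂: P₂ = P₁ + ½ρ(v₁² − v₂²) − ρgΔh.
P₂ = 426700 + ½·1000·(2.038² − 11.18²) − 1000·9.8·(+6.885) = 426700 + (-60470) − (67470) = 298800 Pa.

P₂ ≈ 298.8 kPa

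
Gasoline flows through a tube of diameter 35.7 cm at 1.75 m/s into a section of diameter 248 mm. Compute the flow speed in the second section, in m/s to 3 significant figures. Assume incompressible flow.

By continuity, v₂ = v₁·A₁/A₂ = 1.75·(1000/483) = 3.63 m/s.

v₂ ≈ 3.63 m/s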